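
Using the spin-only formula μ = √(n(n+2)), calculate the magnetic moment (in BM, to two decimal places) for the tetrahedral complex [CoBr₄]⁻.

Each Br⁻ contributes -1; 4 × (-1) = -4. With overall charge -1, Co is in the +3 oxidation state.
Group 9 minus oxidation state +3 gives a d⁶ configuration for Co³⁺.
Tetrahedral fields are weak (Δₜ ≈ 4/9 Δₒ), so electrons fill high-spin.
Configuration: e^3 t2^3 → 4 unpaired electrons.
μ(spin-only) = √[4(4+2)] = √24 ≈ 4.90 BM.

4.90 BM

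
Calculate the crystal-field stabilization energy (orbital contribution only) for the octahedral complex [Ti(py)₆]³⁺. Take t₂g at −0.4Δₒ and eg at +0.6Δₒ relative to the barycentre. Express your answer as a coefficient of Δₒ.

-0.4 Δₒ

py is neutral, so the +3 overall charge sits on Ti: oxidation state +3.
Ti sits in group 4; removing 3 electrons leaves Ti³⁺ with 4 − 3 = 1 d electrons.
Configuration: t₂g¹ eg⁰.
CFSE = 1(-0.4Δₒ) + 0(0.6Δₒ) = -0.4Δₒ + 0.0Δₒ = -0.4Δₒ.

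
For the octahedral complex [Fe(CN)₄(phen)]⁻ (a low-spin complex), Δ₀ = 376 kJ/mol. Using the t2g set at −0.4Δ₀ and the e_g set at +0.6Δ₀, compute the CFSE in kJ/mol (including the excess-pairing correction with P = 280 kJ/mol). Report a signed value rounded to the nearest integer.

-192

Ligand charges: 4×(-1) from CN⁻ and 1×(+0) from phen sum to -4; with overall charge -1, Fe is +3.
Fe sits in group 8; removing 3 electrons leaves Fe³⁺ with 8 − 3 = 5 d electrons.
Configuration: t2g^5 e_g^0.
Orbital CFSE = 5(-0.4) + 0(0.6) = -2.0Δ₀ = -2.0 × 376 = -752 kJ/mol.
Pairing penalty: 2 pairs vs 0 in the high-spin reference → 2 extra × P = 560 kJ/mol.
Overall CFSE = -752 + 560 = -192 kJ/mol.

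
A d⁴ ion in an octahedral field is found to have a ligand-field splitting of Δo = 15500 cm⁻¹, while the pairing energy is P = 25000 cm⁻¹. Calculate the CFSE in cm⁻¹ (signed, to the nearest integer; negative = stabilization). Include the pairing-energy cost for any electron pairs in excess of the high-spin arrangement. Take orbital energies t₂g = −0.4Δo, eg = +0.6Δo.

Δo < P, so pairing is avoided: the ground state is high-spin.
That gives t₂g³ eg¹.
Orbital CFSE = -0.6Δo = -0.6 × 15500 = -9300 cm⁻¹.
High-spin has no excess pairs, so no pairing correction applies.

-9300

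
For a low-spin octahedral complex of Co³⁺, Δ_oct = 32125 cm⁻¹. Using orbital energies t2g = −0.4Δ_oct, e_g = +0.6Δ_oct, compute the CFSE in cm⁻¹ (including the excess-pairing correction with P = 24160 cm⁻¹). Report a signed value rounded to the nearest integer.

Co is in group 9, so Co³⁺ is d⁶ (9 − 3 = 6).
The d⁶ electrons fill as t2g^6 e_g^0.
The orbital stabilization is -2.4Δ_oct = -2.4 × 32125 = -77100 cm⁻¹.
Relative to high-spin t2g^4 e_g^2 (1 paired), the low-spin configuration has 2 additional pairs, contributing +2 × 24160 = +48320 cm⁻¹.
Overall CFSE = -77100 + 48320 = -28780 cm⁻¹.

-28780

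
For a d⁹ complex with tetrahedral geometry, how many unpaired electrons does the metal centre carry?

1

Tetrahedral splitting is small, so the complex is high-spin.
Configuration: e⁴ t₂⁵, giving 1 unpaired electron.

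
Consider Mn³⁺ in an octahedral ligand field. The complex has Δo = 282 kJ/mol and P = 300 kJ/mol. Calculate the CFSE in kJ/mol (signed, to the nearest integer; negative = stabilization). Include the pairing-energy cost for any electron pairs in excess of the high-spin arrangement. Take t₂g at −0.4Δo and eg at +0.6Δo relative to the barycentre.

-169

Mn³⁺: group 7, so d-count = 7 − 3 = 4.
Here Δo < P (282 < 300), so the high-spin state is favoured.
Configuration: t₂g³ eg¹.
Orbital CFSE = -0.6Δo = -0.6 × 282 = -169 kJ/mol.
High-spin has no excess pairs, so no pairing correction applies.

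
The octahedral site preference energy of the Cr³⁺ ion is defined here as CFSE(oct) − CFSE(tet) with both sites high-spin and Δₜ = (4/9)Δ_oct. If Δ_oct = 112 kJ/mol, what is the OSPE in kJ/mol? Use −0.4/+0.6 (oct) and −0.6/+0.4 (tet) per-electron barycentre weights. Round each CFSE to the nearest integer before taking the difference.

-94

Cr³⁺: group 6, so d-count = 6 − 3 = 3.
Octahedral (high-spin): t₂g³ eg⁰, CFSE = 3(−0.4) + 0(+0.6) = -1.2Δ_oct = -1.2 × 112 = -134 kJ/mol.
Tetrahedral: e² t₂¹, CFSE = 2(−0.6) + 1(+0.4) = -0.8Δₜ = -0.8 × (4/9) × 112 = -40 kJ/mol.
OSPE = CFSE(oct) − CFSE(tet) = -134 − (-40) = -94 kJ/mol.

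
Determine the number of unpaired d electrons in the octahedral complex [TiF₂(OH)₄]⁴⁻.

2

Ligand charges: 2×(-1) from F⁻ and 4×(-1) from OH⁻ sum to -6; with overall charge -4, Ti is +2.
Ti is in group 4, so Ti²⁺ is d² (4 − 2 = 2).
Configuration: t2g^2 e_g^0, giving 2 unpaired electrons.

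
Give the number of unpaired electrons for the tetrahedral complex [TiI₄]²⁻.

Each I⁻ contributes -1; 4 × (-1) = -4. With overall charge -2, Ti is in the +2 oxidation state.
Ti²⁺: group 4, so d-count = 4 − 2 = 2.
With tetrahedral geometry the complex is necessarily high-spin.
Configuration: e² t₂⁰, giving 2 unpaired electrons.

2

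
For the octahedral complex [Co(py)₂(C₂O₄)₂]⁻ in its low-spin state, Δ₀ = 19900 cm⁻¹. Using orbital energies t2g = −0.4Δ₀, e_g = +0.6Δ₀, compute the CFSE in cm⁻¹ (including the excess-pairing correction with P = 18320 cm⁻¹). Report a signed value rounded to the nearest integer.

Ligand charges: 2×(+0) from py and 2×(-2) from C₂O₄²⁻ sum to -4; with overall charge -1, Co is +3.
Co³⁺: group 9, so d-count = 9 − 3 = 6.
Configuration: t2g^6 e_g^0.
CFSE(orbital) = 6×(-0.4Δ₀) + 0×(0.6Δ₀) = -2.4Δ₀; with Δ₀ = 19900 cm⁻¹ that is -47760 cm⁻¹.
Pairing penalty: 3 pairs vs 1 in the high-spin reference → 2 extra × P = 36640 cm⁻¹.
Combining: -47760 + 36640 = -11120 cm⁻¹.

-11120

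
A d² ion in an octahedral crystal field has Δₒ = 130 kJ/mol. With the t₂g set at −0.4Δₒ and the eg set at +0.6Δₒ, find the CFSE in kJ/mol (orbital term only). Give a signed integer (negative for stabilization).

-104

Configuration: t₂g² eg⁰.
CFSE(orbital) = 2×(-0.4Δₒ) + 0×(0.6Δₒ) = -0.8Δₒ; with Δₒ = 130 kJ/mol that is -104 kJ/mol.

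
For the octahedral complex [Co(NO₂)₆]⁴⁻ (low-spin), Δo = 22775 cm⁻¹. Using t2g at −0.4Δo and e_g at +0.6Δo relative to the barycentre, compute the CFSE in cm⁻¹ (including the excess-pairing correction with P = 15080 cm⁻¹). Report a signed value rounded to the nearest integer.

Each NO₂⁻ contributes -1; 6 × (-1) = -6. With overall charge -4, Co is in the +2 oxidation state.
Co sits in group 9; removing 2 electrons leaves Co²⁺ with 9 − 2 = 7 d electrons.
Configuration: t2g^6 e_g^1.
CFSE(orbital) = 6×(-0.4Δo) + 1×(0.6Δo) = -1.8Δo; with Δo = 22775 cm⁻¹ that is -40995 cm⁻¹.
Relative to high-spin t2g^5 e_g^2 (2 paired), the low-spin configuration has 1 additional pair, contributing +1 × 15080 = +15080 cm⁻¹.
Net CFSE = -40995 + 15080 = -25915 cm⁻¹.

-25915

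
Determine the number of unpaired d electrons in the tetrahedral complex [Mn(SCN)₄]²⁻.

Each SCN⁻ contributes -1; 4 × (-1) = -4. With overall charge -2, Mn is in the +2 oxidation state.
Mn is in group 7, so Mn²⁺ is d⁵ (7 − 2 = 5).
Tetrahedral splitting is small, so the complex is high-spin.
Configuration: e^2 t2^3, giving 5 unpaired electrons.

5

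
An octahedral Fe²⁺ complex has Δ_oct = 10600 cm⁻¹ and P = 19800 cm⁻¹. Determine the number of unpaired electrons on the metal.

Fe is in group 8, so Fe²⁺ is d⁶ (8 − 2 = 6).
Since Δ_oct = 10600 cm⁻¹ < P = 19800 cm⁻¹, the complex adopts the high-spin configuration.
That gives t2g^4 e_g^2.
Unpaired electrons: 4.

4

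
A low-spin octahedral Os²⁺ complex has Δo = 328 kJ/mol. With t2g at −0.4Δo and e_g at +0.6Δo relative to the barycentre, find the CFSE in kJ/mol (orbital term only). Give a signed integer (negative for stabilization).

Os sits in group 8; removing 2 electrons leaves Os²⁺ with 8 − 2 = 6 d electrons.
Electron filling gives t2g^6 e_g^0.
Orbital CFSE = 6(-0.4) + 0(0.6) = -2.4Δo = -2.4 × 328 = -787 kJ/mol.

-787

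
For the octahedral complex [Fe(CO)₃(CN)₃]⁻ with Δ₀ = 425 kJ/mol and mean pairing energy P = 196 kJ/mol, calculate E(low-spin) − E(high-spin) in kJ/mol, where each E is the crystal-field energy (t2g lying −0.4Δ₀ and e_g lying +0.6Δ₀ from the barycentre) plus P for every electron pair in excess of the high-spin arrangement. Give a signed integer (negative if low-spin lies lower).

Ligand charges: 3×(+0) from CO and 3×(-1) from CN⁻ sum to -3; with overall charge -1, Fe is +2.
Fe²⁺: group 8, so d-count = 8 − 2 = 6.
High-spin: t2g^4 e_g^2, CFSE = -0.4Δ₀ = -170 kJ/mol.
For low-spin the configuration is t2g^6 e_g^0: orbital energy -2.4 × 425 = -1020 kJ/mol, and 2 additional pairs relative to high-spin add 392 kJ/mol, giving -628 kJ/mol.
E(LS) − E(HS) = -628 − (-170) = -458 kJ/mol.

-458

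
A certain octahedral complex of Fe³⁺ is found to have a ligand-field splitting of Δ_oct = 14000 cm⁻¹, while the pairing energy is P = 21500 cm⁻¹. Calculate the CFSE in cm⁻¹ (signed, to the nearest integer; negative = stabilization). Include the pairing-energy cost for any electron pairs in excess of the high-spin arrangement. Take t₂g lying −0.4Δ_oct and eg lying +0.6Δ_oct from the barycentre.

Fe is in group 8, so Fe³⁺ is d⁵ (8 − 3 = 5).
Here Δ_oct < P (14000 < 21500), so the high-spin state is favoured.
That gives t₂g³ eg².
Orbital CFSE = 0.0Δ_oct = 0.0 × 14000 = 0 cm⁻¹.
High-spin has no excess pairs, so no pairing correction applies.

0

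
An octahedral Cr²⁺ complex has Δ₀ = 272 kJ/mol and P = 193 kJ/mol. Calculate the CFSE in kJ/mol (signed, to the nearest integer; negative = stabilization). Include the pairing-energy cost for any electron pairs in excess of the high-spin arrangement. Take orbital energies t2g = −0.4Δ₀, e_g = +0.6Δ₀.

Cr is in group 6, so Cr²⁺ is d⁴ (6 − 2 = 4).
Here Δ₀ > P (272 > 193), so the low-spin state is favoured.
Configuration: t2g^4 e_g^0.
Orbital CFSE = -1.6Δ₀ = -1.6 × 272 = -435 kJ/mol.
Excess pairs vs high-spin: 1 − 0 = 1; pairing cost = +193 kJ/mol.
Net CFSE = -435 + 193 = -242 kJ/mol.

-242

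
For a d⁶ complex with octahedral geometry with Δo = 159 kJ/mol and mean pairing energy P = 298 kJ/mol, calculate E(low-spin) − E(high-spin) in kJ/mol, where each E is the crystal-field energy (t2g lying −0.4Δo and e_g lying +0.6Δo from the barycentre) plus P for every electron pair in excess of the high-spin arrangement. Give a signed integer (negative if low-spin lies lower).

In the high-spin limit (t2g^4 e_g^2) the orbital term is -0.4Δo = -64 kJ/mol, with no excess pairing.
For low-spin the configuration is t2g^6 e_g^0: orbital energy -2.4 × 159 = -382 kJ/mol, and 2 additional pairs relative to high-spin add 596 kJ/mol, giving 214 kJ/mol.
The difference is 214 − (-64) = 278 kJ/mol, so high-spin lies lower.

278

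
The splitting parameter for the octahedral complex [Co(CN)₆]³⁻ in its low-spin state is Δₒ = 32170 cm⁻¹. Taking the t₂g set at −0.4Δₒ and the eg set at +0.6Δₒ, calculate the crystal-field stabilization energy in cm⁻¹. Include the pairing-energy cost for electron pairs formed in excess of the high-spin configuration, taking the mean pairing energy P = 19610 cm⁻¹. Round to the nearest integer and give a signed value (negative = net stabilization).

Each CN⁻ contributes -1; 6 × (-1) = -6. With overall charge -3, Co is in the +3 oxidation state.
Group 9 minus oxidation state +3 gives a d⁶ configuration for Co³⁺.
Configuration: t₂g⁶ eg⁰.
The orbital stabilization is -2.4Δₒ = -2.4 × 32170 = -77208 cm⁻¹.
High-spin d⁶ would be t₂g⁴ eg² with 1 pair; low-spin has 3, so 2 excess pairs cost +2P = +39220 cm⁻¹.
Combining: -77208 + 39220 = -37988 cm⁻¹.

-37988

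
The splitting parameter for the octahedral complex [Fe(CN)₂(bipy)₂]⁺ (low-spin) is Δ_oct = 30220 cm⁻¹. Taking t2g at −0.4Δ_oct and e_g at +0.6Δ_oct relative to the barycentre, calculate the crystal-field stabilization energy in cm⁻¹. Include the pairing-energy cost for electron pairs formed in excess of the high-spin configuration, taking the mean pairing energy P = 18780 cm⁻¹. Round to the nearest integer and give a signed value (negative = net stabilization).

Ligand charges: 2×(-1) from CN⁻ and 2×(+0) from bipy sum to -2; with overall charge +1, Fe is +3.
Fe³⁺: group 8, so d-count = 8 − 3 = 5.
The d⁵ electrons fill as t2g^5 e_g^0.
Orbital CFSE = 5(-0.4) + 0(0.6) = -2.0Δ_oct = -2.0 × 30220 = -60440 cm⁻¹.
Pairing penalty: 2 pairs vs 0 in the high-spin reference → 2 extra × P = 37560 cm⁻¹.
Net CFSE = -60440 + 37560 = -22880 cm⁻¹.

-22880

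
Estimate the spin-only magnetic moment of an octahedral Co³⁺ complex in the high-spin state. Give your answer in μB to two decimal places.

4.90 μB

Group 9 minus oxidation state +3 gives a d⁶ configuration for Co³⁺.
Configuration: t₂g⁴ eg² → 4 unpaired electrons.
μ(spin-only) = √[4(4+2)] = √24 ≈ 4.90 μB.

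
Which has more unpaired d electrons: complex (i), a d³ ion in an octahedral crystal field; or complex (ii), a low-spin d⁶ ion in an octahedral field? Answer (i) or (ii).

(i)

(i): t₂g³ eg⁰ → 3 unpaired.
(ii): t2g^6 e_g^0 → 0 unpaired.
So (i) has more unpaired electrons.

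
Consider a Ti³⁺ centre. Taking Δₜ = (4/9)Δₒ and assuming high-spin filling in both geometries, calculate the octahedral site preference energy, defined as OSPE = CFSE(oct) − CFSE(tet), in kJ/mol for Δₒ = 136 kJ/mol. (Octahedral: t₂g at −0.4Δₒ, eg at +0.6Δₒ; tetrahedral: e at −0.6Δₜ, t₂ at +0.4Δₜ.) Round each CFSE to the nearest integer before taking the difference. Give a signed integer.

Ti is in group 4, so Ti³⁺ is d¹ (4 − 3 = 1).
Octahedral high-spin t₂g¹ eg⁰: CFSE = -0.4 × 136 = -54 kJ/mol.
In a tetrahedral site the filling is e¹ t₂⁰: CFSE(tet) = -0.6Δₜ = -0.6 × (4/9)(136) = -36 kJ/mol.
OSPE = -54 − (-36) = -18 kJ/mol.

-18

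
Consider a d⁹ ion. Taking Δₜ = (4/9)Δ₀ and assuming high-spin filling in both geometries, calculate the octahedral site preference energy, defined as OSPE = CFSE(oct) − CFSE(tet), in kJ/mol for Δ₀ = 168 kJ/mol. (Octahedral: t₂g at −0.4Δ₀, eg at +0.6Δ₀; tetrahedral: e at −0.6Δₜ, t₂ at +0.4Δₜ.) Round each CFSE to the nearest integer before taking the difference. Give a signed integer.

-71

Octahedral high-spin t₂g⁶ eg³: CFSE = -0.6 × 168 = -101 kJ/mol.
In a tetrahedral site the filling is e⁴ t₂⁵: CFSE(tet) = -0.4Δₜ = -0.4 × (4/9)(168) = -30 kJ/mol.
OSPE = CFSE(oct) − CFSE(tet) = -101 − (-30) = -71 kJ/mol.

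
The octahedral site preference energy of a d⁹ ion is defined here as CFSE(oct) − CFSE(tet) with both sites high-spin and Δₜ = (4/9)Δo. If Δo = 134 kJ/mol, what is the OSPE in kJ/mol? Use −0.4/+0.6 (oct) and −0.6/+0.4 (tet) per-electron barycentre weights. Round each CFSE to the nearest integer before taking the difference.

Octahedral (high-spin): t₂g⁶ eg³, CFSE = 6(−0.4) + 3(+0.6) = -0.6Δo = -0.6 × 134 = -80 kJ/mol.
Tetrahedral e⁴ t₂⁵ gives -0.4Δₜ = -0.4 × (4/9) × 134 = -24 kJ/mol.
Subtracting, OSPE = -80 − (-24) = -56 kJ/mol.

-56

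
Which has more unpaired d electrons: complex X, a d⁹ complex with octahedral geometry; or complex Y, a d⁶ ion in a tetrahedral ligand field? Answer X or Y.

Y

X: t₂g⁶ eg³ → 1 unpaired.
Y: With tetrahedral geometry the complex is necessarily high-spin; e³ t₂³ → 4 unpaired.
So Y has more unpaired electrons.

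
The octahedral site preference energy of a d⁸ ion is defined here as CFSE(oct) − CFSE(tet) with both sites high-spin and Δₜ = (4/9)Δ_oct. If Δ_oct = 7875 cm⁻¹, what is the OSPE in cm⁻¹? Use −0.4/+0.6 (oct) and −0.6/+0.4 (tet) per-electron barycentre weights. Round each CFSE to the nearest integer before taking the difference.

-6650

Octahedral (high-spin): t2g^6 e_g^2, CFSE = 6(−0.4) + 2(+0.6) = -1.2Δ_oct = -1.2 × 7875 = -9450 cm⁻¹.
Tetrahedral e^4 t2^4 gives -0.8Δₜ = -0.8 × (4/9) × 7875 = -2800 cm⁻¹.
OSPE = CFSE(oct) − CFSE(tet) = -9450 − (-2800) = -6650 cm⁻¹.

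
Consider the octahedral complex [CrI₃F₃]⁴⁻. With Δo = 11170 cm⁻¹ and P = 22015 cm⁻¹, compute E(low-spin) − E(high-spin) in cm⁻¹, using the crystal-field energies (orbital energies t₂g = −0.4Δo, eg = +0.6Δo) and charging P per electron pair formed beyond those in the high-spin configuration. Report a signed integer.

10845

Ligand charges: 3×(-1) from I⁻ and 3×(-1) from F⁻ sum to -6; with overall charge -4, Cr is +2.
Cr sits in group 6; removing 2 electrons leaves Cr²⁺ with 6 − 2 = 4 d electrons.
In the high-spin limit (t₂g³ eg¹) the orbital term is -0.6Δo = -6702 cm⁻¹, with no excess pairing.
Low-spin: t₂g⁴ eg⁰, orbital CFSE = -1.6Δo = -17872 cm⁻¹; plus 1 excess pair × P = +22015 cm⁻¹; total 4143 cm⁻¹.
The difference is 4143 − (-6702) = 10845 cm⁻¹, so high-spin lies lower.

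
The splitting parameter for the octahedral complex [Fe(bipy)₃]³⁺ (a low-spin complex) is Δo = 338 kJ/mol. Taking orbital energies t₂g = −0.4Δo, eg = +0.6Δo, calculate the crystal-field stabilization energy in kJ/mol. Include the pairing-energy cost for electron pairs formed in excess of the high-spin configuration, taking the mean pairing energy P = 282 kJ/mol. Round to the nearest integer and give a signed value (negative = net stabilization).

-112

bipy is neutral, so the +3 overall charge sits on Fe: oxidation state +3.
Fe sits in group 8; removing 3 electrons leaves Fe³⁺ with 8 − 3 = 5 d electrons.
Configuration: t₂g⁵ eg⁰.
The orbital stabilization is -2.0Δo = -2.0 × 338 = -676 kJ/mol.
Relative to high-spin t₂g³ eg² (0 paired), the low-spin configuration has 2 additional pairs, contributing +2 × 282 = +564 kJ/mol.
Combining: -676 + 564 = -112 kJ/mol.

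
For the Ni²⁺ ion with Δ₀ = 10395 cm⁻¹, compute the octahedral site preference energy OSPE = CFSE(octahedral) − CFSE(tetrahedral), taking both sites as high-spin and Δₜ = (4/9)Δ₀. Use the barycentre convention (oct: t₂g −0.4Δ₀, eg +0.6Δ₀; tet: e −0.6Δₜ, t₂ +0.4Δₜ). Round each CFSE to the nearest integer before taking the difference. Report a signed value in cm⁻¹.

Ni sits in group 10; removing 2 electrons leaves Ni²⁺ with 10 − 2 = 8 d electrons.
Octahedral high-spin t₂g⁶ eg²: CFSE = -1.2 × 10395 = -12474 cm⁻¹.
Tetrahedral: e⁴ t₂⁴, CFSE = 4(−0.6) + 4(+0.4) = -0.8Δₜ = -0.8 × (4/9) × 10395 = -3696 cm⁻¹.
Subtracting, OSPE = -12474 − (-3696) = -8778 cm⁻¹.

-8778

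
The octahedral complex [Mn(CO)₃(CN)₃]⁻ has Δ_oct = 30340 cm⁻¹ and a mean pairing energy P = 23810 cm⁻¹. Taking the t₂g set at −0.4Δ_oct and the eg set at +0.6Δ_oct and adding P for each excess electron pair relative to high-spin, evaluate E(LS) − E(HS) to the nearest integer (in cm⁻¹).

-13060

Ligand charges: 3×(+0) from CO and 3×(-1) from CN⁻ sum to -3; with overall charge -1, Mn is +2.
Group 7 minus oxidation state +2 gives a d⁵ configuration for Mn²⁺.
In the high-spin limit (t₂g³ eg²) the orbital term is 0.0Δ_oct = 0 cm⁻¹, with no excess pairing.
For low-spin the configuration is t₂g⁵ eg⁰: orbital energy -2.0 × 30340 = -60680 cm⁻¹, and 2 additional pairs relative to high-spin add 47620 cm⁻¹, giving -13060 cm⁻¹.
Thus E(LS) − E(HS) = -13060 cm⁻¹.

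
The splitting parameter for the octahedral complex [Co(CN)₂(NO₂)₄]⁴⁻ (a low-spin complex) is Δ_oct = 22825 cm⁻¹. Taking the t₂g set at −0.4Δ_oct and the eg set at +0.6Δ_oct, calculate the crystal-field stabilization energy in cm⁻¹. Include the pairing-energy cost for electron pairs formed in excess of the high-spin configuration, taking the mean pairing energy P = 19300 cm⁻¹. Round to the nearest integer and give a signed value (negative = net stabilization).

-21785

Ligand charges: 2×(-1) from CN⁻ and 4×(-1) from NO₂⁻ sum to -6; with overall charge -4, Co is +2.
Co is in group 9, so Co²⁺ is d⁷ (9 − 2 = 7).
Electron filling gives t₂g⁶ eg¹.
Orbital CFSE = 6(-0.4) + 1(0.6) = -1.8Δ_oct = -1.8 × 22825 = -41085 cm⁻¹.
Pairing penalty: 3 pairs vs 2 in the high-spin reference → 1 extra × P = 19300 cm⁻¹.
Overall CFSE = -41085 + 19300 = -21785 cm⁻¹.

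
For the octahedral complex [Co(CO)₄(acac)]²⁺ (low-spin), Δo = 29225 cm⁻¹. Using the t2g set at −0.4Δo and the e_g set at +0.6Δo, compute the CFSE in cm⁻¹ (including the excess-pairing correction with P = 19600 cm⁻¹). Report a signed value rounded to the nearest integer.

Ligand charges: 4×(+0) from CO and 1×(-1) from acac⁻ sum to -1; with overall charge +2, Co is +3.
Group 9 minus oxidation state +3 gives a d⁶ configuration for Co³⁺.
Electron filling gives t2g^6 e_g^0.
Orbital CFSE = 6(-0.4) + 0(0.6) = -2.4Δo = -2.4 × 29225 = -70140 cm⁻¹.
Pairing penalty: 3 pairs vs 1 in the high-spin reference → 2 extra × P = 39200 cm⁻¹.
Combining: -70140 + 39200 = -30940 cm⁻¹.

-30940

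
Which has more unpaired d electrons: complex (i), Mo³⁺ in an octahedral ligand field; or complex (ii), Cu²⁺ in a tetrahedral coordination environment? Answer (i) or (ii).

(i): Group 6 minus oxidation state +3 gives a d³ configuration for Mo³⁺; t₂g³ eg⁰ → 3 unpaired.
(ii): Cu is in group 11, so Cu²⁺ is d⁹ (11 − 2 = 9); With tetrahedral geometry the complex is necessarily high-spin; e^4 t2^5 → 1 unpaired.
So (i) has more unpaired electrons.

(i)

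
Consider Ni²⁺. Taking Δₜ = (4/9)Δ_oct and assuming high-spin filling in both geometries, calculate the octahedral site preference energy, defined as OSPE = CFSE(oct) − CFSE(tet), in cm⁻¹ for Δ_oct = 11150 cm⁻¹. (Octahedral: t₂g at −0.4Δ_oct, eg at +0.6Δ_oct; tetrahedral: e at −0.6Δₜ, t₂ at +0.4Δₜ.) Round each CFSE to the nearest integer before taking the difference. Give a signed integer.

Ni²⁺: group 10, so d-count = 10 − 2 = 8.
Octahedral high-spin t2g^6 e_g^2: CFSE = -1.2 × 11150 = -13380 cm⁻¹.
Tetrahedral: e^4 t2^4, CFSE = 4(−0.6) + 4(+0.4) = -0.8Δₜ = -0.8 × (4/9) × 11150 = -3964 cm⁻¹.
OSPE = CFSE(oct) − CFSE(tet) = -13380 − (-3964) = -9416 cm⁻¹.

-9416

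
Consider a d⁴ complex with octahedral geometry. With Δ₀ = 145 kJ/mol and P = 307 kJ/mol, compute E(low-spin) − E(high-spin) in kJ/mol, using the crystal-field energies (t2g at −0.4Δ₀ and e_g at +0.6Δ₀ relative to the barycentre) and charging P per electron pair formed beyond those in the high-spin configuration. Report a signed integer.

162

High-spin d⁴ fills as t2g^3 e_g^1 with CFSE 3(−0.4) + 1(+0.6) = -0.6Δ₀ = -87 kJ/mol.
For low-spin the configuration is t2g^4 e_g^0: orbital energy -1.6 × 145 = -232 kJ/mol, and 1 additional pair relative to high-spin adds 307 kJ/mol, giving 75 kJ/mol.
Thus E(LS) − E(HS) = 162 kJ/mol.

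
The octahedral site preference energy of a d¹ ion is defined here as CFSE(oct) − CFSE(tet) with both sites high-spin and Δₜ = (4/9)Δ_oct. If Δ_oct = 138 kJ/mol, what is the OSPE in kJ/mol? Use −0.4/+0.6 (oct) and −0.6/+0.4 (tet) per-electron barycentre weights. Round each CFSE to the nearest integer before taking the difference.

-18

In an octahedral site d¹ (HS) is t2g^1 e_g^0, giving CFSE(oct) = -0.4Δ_oct = -55 kJ/mol.
Tetrahedral: e^1 t2^0, CFSE = 1(−0.6) + 0(+0.4) = -0.6Δₜ = -0.6 × (4/9) × 138 = -37 kJ/mol.
Subtracting, OSPE = -55 − (-37) = -18 kJ/mol.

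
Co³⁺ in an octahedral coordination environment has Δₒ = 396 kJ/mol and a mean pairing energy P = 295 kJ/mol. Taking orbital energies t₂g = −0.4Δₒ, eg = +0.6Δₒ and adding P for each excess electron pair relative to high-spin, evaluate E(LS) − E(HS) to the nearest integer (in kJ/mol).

-202

Co³⁺: group 9, so d-count = 9 − 3 = 6.
High-spin: t₂g⁴ eg², CFSE = -0.4Δₒ = -158 kJ/mol.
Low-spin: t₂g⁶ eg⁰, orbital CFSE = -2.4Δₒ = -950 kJ/mol; plus 2 excess pairs × P = +590 kJ/mol; total -360 kJ/mol.
E(LS) − E(HS) = -360 − (-158) = -202 kJ/mol.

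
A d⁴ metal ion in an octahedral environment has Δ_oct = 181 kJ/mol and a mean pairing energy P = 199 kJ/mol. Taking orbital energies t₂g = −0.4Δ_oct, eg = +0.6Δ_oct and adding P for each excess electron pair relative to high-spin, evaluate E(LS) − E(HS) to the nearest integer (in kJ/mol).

18

High-spin: t₂g³ eg¹, CFSE = -0.6Δ_oct = -109 kJ/mol.
Low-spin: t₂g⁴ eg⁰, orbital CFSE = -1.6Δ_oct = -290 kJ/mol; plus 1 excess pair × P = +199 kJ/mol; total -91 kJ/mol.
Thus E(LS) − E(HS) = 18 kJ/mol.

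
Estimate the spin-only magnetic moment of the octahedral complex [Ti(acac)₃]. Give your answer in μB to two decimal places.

Each acac⁻ contributes -1; 3 × (-1) = -3. With overall charge +0, Ti is in the +3 oxidation state.
Ti sits in group 4; removing 3 electrons leaves Ti³⁺ with 4 − 3 = 1 d electrons.
For octahedral d¹ the high- and low-spin configurations coincide.
Configuration: t₂g¹ eg⁰ → 1 unpaired electron.
μ(spin-only) = √[1(1+2)] = √3 ≈ 1.73 μB.

1.73 μB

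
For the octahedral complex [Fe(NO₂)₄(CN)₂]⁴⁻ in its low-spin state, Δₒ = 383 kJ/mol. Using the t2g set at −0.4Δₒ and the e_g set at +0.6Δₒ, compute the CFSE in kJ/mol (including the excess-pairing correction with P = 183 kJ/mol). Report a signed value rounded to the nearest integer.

-553

Ligand charges: 4×(-1) from NO₂⁻ and 2×(-1) from CN⁻ sum to -6; with overall charge -4, Fe is +2.
Fe²⁺: group 8, so d-count = 8 − 2 = 6.
Configuration: t2g^6 e_g^0.
The orbital stabilization is -2.4Δₒ = -2.4 × 383 = -919 kJ/mol.
High-spin d⁶ would be t2g^4 e_g^2 with 1 pair; low-spin has 3, so 2 excess pairs cost +2P = +366 kJ/mol.
Net CFSE = -919 + 366 = -553 kJ/mol.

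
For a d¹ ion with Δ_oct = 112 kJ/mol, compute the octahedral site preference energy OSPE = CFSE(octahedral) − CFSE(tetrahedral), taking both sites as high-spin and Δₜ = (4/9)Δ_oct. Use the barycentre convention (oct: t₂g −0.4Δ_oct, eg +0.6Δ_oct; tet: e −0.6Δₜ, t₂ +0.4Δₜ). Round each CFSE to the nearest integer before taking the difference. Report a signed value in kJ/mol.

-15

In an octahedral site d¹ (HS) is t₂g¹ eg⁰, giving CFSE(oct) = -0.4Δ_oct = -45 kJ/mol.
Tetrahedral e¹ t₂⁰ gives -0.6Δₜ = -0.6 × (4/9) × 112 = -30 kJ/mol.
OSPE = -45 − (-30) = -15 kJ/mol.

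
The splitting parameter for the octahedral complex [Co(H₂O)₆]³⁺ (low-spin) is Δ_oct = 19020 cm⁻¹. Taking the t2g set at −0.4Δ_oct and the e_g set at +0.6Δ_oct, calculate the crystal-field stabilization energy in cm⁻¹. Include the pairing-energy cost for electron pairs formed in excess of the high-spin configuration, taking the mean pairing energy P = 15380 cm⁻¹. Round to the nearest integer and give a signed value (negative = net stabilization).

H₂O is neutral, so the +3 overall charge sits on Co: oxidation state +3.
Co sits in group 9; removing 3 electrons leaves Co³⁺ with 9 − 3 = 6 d electrons.
The d⁶ electrons fill as t2g^6 e_g^0.
CFSE(orbital) = 6×(-0.4Δ_oct) + 0×(0.6Δ_oct) = -2.4Δ_oct; with Δ_oct = 19020 cm⁻¹ that is -45648 cm⁻¹.
Pairing penalty: 3 pairs vs 1 in the high-spin reference → 2 extra × P = 30760 cm⁻¹.
Net CFSE = -45648 + 30760 = -14888 cm⁻¹.

-14888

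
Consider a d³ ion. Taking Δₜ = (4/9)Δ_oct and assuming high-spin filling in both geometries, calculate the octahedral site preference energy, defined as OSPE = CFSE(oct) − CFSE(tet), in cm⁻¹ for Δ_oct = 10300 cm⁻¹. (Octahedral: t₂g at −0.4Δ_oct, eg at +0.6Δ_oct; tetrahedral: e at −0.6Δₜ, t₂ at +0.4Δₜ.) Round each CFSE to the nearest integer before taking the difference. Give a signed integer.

-8698

In an octahedral site d³ (HS) is t₂g³ eg⁰, giving CFSE(oct) = -1.2Δ_oct = -12360 cm⁻¹.
In a tetrahedral site the filling is e² t₂¹: CFSE(tet) = -0.8Δₜ = -0.8 × (4/9)(10300) = -3662 cm⁻¹.
Subtracting, OSPE = -12360 − (-3662) = -8698 cm⁻¹.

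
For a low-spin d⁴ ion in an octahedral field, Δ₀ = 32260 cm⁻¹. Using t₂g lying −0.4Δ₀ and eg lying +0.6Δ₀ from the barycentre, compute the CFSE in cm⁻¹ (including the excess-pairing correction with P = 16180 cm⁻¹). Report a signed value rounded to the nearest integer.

-35436

The d⁴ electrons fill as t₂g⁴ eg⁰.
CFSE(orbital) = 4×(-0.4Δ₀) + 0×(0.6Δ₀) = -1.6Δ₀; with Δ₀ = 32260 cm⁻¹ that is -51616 cm⁻¹.
Pairing penalty: 1 pair vs 0 in the high-spin reference → 1 extra × P = 16180 cm⁻¹.
Combining: -51616 + 16180 = -35436 cm⁻¹.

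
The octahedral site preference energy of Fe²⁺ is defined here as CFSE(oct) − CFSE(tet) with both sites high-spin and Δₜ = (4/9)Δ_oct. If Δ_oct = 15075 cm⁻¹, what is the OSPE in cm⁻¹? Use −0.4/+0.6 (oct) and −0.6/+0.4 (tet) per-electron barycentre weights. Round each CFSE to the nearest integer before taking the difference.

Group 8 minus oxidation state +2 gives a d⁶ configuration for Fe²⁺.
In an octahedral site d⁶ (HS) is t₂g⁴ eg², giving CFSE(oct) = -0.4Δ_oct = -6030 cm⁻¹.
In a tetrahedral site the filling is e³ t₂³: CFSE(tet) = -0.6Δₜ = -0.6 × (4/9)(15075) = -4020 cm⁻¹.
OSPE = CFSE(oct) − CFSE(tet) = -6030 − (-4020) = -2010 cm⁻¹.

-2010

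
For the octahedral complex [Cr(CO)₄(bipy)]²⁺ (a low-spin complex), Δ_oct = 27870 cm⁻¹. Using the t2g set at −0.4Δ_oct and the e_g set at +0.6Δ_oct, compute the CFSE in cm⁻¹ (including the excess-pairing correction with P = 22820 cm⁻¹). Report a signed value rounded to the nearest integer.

Ligand charges: 4×(+0) from CO and 1×(+0) from bipy sum to +0; with overall charge +2, Cr is +2.
Cr sits in group 6; removing 2 electrons leaves Cr²⁺ with 6 − 2 = 4 d electrons.
The d⁴ electrons fill as t2g^4 e_g^0.
CFSE(orbital) = 4×(-0.4Δ_oct) + 0×(0.6Δ_oct) = -1.6Δ_oct; with Δ_oct = 27870 cm⁻¹ that is -44592 cm⁻¹.
High-spin d⁴ would be t2g^3 e_g^1 with 0 pairs; low-spin has 1, so 1 excess pair costs +1P = +22820 cm⁻¹.
Net CFSE = -44592 + 22820 = -21772 cm⁻¹.

-21772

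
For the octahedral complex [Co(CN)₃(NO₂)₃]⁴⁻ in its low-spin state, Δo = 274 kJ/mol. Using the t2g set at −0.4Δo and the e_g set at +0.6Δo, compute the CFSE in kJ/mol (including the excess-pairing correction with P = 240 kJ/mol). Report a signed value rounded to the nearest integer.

Ligand charges: 3×(-1) from CN⁻ and 3×(-1) from NO₂⁻ sum to -6; with overall charge -4, Co is +2.
Co²⁺: group 9, so d-count = 9 − 2 = 7.
The d⁷ electrons fill as t2g^6 e_g^1.
The orbital stabilization is -1.8Δo = -1.8 × 274 = -493 kJ/mol.
High-spin d⁷ would be t2g^5 e_g^2 with 2 pairs; low-spin has 3, so 1 excess pair costs +1P = +240 kJ/mol.
Net CFSE = -493 + 240 = -253 kJ/mol.

-253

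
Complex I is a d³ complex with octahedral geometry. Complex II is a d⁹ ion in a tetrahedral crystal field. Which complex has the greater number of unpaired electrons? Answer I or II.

I

I: t2g^3 e_g^0 → 3 unpaired.
II: Tetrahedral fields are weak (Δₜ ≈ 4/9 Δₒ), so electrons fill high-spin; e⁴ t₂⁵ → 1 unpaired.
So I has more unpaired electrons.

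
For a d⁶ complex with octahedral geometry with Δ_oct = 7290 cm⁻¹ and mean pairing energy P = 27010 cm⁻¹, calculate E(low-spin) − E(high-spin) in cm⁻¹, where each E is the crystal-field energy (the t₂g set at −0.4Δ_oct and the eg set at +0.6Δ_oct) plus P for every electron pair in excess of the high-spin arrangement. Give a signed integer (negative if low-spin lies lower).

High-spin d⁶ fills as t₂g⁴ eg² with CFSE 4(−0.4) + 2(+0.6) = -0.4Δ_oct = -2916 cm⁻¹.
Low-spin t₂g⁶ eg⁰ gives -2.4Δ_oct = -17496 cm⁻¹, but forming 2 extra pairs costs 2P = 54020 cm⁻¹, so E(LS) = -17496 + 54020 = 36524 cm⁻¹.
Thus E(LS) − E(HS) = 39440 cm⁻¹.

39440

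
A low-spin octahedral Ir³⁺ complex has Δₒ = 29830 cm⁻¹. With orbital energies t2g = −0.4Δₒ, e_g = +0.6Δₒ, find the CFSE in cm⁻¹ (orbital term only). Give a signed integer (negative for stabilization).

Ir³⁺: group 9, so d-count = 9 − 3 = 6.
The d⁶ electrons fill as t2g^6 e_g^0.
The orbital stabilization is -2.4Δₒ = -2.4 × 29830 = -71592 cm⁻¹.

-71592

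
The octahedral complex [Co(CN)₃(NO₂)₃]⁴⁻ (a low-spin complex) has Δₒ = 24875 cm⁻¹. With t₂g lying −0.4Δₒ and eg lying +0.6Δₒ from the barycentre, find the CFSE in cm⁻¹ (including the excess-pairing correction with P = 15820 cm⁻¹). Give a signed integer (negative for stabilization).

-28955

Ligand charges: 3×(-1) from CN⁻ and 3×(-1) from NO₂⁻ sum to -6; with overall charge -4, Co is +2.
Group 9 minus oxidation state +2 gives a d⁷ configuration for Co²⁺.
Configuration: t₂g⁶ eg¹.
Orbital CFSE = 6(-0.4) + 1(0.6) = -1.8Δₒ = -1.8 × 24875 = -44775 cm⁻¹.
Relative to high-spin t₂g⁵ eg² (2 paired), the low-spin configuration has 1 additional pair, contributing +1 × 15820 = +15820 cm⁻¹.
Combining: -44775 + 15820 = -28955 cm⁻¹.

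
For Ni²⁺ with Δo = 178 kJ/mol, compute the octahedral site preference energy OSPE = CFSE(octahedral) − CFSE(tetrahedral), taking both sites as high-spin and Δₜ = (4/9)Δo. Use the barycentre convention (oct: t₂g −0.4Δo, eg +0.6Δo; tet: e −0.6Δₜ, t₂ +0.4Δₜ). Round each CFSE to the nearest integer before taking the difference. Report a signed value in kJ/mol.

Ni²⁺: group 10, so d-count = 10 − 2 = 8.
Octahedral (high-spin): t2g^6 e_g^2, CFSE = 6(−0.4) + 2(+0.6) = -1.2Δo = -1.2 × 178 = -214 kJ/mol.
In a tetrahedral site the filling is e^4 t2^4: CFSE(tet) = -0.8Δₜ = -0.8 × (4/9)(178) = -63 kJ/mol.
OSPE = -214 − (-63) = -151 kJ/mol.

-151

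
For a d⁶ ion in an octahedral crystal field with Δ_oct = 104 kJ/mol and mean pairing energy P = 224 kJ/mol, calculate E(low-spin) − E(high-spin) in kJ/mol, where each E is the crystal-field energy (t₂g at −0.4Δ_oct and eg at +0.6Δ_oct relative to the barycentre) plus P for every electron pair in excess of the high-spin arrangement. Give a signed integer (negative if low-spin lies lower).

240

High-spin: t₂g⁴ eg², CFSE = -0.4Δ_oct = -42 kJ/mol.
For low-spin the configuration is t₂g⁶ eg⁰: orbital energy -2.4 × 104 = -250 kJ/mol, and 2 additional pairs relative to high-spin add 448 kJ/mol, giving 198 kJ/mol.
E(LS) − E(HS) = 198 − (-42) = 240 kJ/mol.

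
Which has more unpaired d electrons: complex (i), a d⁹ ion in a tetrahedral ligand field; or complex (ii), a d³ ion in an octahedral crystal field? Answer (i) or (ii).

(i): Tetrahedral fields are weak (Δₜ ≈ 4/9 Δₒ), so electrons fill high-spin; e^4 t2^5 → 1 unpaired.
(ii): For octahedral d³ the high- and low-spin configurations coincide; t₂g³ eg⁰ → 3 unpaired.
So (ii) has more unpaired electrons.

(ii)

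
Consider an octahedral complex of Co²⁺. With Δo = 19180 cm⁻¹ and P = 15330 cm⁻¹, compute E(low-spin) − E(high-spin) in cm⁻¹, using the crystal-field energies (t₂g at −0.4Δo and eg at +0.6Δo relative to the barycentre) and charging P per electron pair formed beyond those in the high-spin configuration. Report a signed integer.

-3850

Co is in group 9, so Co²⁺ is d⁷ (9 − 2 = 7).
High-spin d⁷ fills as t₂g⁵ eg² with CFSE 5(−0.4) + 2(+0.6) = -0.8Δo = -15344 cm⁻¹.
Low-spin: t₂g⁶ eg¹, orbital CFSE = -1.8Δo = -34524 cm⁻¹; plus 1 excess pair × P = +15330 cm⁻¹; total -19194 cm⁻¹.
The difference is -19194 − (-15344) = -3850 cm⁻¹, so low-spin lies lower.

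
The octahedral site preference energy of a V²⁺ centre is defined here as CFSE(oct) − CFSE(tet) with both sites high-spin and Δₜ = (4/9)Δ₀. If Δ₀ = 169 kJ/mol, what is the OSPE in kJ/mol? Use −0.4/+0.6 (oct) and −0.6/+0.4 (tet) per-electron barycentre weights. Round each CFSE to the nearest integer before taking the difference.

V is in group 5, so V²⁺ is d³ (5 − 2 = 3).
In an octahedral site d³ (HS) is t₂g³ eg⁰, giving CFSE(oct) = -1.2Δ₀ = -203 kJ/mol.
Tetrahedral: e² t₂¹, CFSE = 2(−0.6) + 1(+0.4) = -0.8Δₜ = -0.8 × (4/9) × 169 = -60 kJ/mol.
OSPE = -203 − (-60) = -143 kJ/mol.

-143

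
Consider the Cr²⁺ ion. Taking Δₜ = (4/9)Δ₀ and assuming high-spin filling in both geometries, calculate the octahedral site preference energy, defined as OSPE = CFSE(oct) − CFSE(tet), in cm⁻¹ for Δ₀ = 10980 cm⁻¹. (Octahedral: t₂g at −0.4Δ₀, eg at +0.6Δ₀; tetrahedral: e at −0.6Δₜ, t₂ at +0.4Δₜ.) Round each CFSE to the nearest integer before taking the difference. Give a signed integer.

-4636

Cr²⁺: group 6, so d-count = 6 − 2 = 4.
Octahedral high-spin t₂g³ eg¹: CFSE = -0.6 × 10980 = -6588 cm⁻¹.
Tetrahedral: e² t₂², CFSE = 2(−0.6) + 2(+0.4) = -0.4Δₜ = -0.4 × (4/9) × 10980 = -1952 cm⁻¹.
OSPE = CFSE(oct) − CFSE(tet) = -6588 − (-1952) = -4636 cm⁻¹.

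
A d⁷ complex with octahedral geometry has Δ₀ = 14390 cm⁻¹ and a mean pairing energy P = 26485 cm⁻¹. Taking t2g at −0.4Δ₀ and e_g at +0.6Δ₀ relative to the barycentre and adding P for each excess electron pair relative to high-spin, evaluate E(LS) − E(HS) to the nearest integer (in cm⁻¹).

12095

In the high-spin limit (t2g^5 e_g^2) the orbital term is -0.8Δ₀ = -11512 cm⁻¹, with no excess pairing.
For low-spin the configuration is t2g^6 e_g^1: orbital energy -1.8 × 14390 = -25902 cm⁻¹, and 1 additional pair relative to high-spin adds 26485 cm⁻¹, giving 583 cm⁻¹.
Thus E(LS) − E(HS) = 12095 cm⁻¹.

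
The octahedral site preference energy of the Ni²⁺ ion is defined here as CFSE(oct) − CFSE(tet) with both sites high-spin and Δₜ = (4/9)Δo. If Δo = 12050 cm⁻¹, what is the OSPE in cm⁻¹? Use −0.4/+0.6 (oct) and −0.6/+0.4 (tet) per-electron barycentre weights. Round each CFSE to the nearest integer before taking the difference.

Ni is in group 10, so Ni²⁺ is d⁸ (10 − 2 = 8).
In an octahedral site d⁸ (HS) is t₂g⁶ eg², giving CFSE(oct) = -1.2Δo = -14460 cm⁻¹.
In a tetrahedral site the filling is e⁴ t₂⁴: CFSE(tet) = -0.8Δₜ = -0.8 × (4/9)(12050) = -4284 cm⁻¹.
OSPE = -14460 − (-4284) = -10176 cm⁻¹.

-10176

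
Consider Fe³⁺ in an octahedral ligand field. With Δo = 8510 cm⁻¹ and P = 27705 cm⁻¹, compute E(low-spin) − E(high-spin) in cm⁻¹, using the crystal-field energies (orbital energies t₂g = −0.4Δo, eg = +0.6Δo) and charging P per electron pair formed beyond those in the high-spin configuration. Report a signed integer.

Group 8 minus oxidation state +3 gives a d⁵ configuration for Fe³⁺.
High-spin: t₂g³ eg², CFSE = 0.0Δo = 0 cm⁻¹.
For low-spin the configuration is t₂g⁵ eg⁰: orbital energy -2.0 × 8510 = -17020 cm⁻¹, and 2 additional pairs relative to high-spin add 55410 cm⁻¹, giving 38390 cm⁻¹.
Thus E(LS) − E(HS) = 38390 cm⁻¹.

38390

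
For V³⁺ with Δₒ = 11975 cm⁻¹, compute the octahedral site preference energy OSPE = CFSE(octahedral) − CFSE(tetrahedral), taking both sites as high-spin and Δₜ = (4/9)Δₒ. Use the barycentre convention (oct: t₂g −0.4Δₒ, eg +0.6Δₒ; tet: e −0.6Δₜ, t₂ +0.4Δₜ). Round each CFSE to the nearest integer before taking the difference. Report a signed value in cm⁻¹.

-3193

V is in group 5, so V³⁺ is d² (5 − 3 = 2).
Octahedral (high-spin): t₂g² eg⁰, CFSE = 2(−0.4) + 0(+0.6) = -0.8Δₒ = -0.8 × 11975 = -9580 cm⁻¹.
Tetrahedral: e² t₂⁰, CFSE = 2(−0.6) + 0(+0.4) = -1.2Δₜ = -1.2 × (4/9) × 11975 = -6387 cm⁻¹.
Subtracting, OSPE = -9580 − (-6387) = -3193 cm⁻¹.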